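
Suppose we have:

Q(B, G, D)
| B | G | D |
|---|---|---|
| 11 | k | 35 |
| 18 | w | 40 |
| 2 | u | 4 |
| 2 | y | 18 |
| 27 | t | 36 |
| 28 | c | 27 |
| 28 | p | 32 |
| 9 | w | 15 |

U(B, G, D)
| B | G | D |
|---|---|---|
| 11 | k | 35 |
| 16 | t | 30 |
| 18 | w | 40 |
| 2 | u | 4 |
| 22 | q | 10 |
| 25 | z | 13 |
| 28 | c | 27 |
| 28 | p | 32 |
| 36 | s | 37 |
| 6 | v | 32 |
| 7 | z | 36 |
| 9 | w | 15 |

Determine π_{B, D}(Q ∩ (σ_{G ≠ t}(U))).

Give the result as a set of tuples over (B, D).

{(11, 35), (18, 40), (2, 4), (28, 27), (28, 32), (9, 15)}

Apply σ_{G ≠ t}; surviving tuples: {(11, k, 35), (18, w, 40), (2, u, 4), (22, q, 10), (25, z, 13), (28, c, 27), (28, p, 32), (36, s, 37), (6, v, 32), (7, z, 36), (9, w, 15)}
Taking the intersection: {(11, k, 35), (18, w, 40), (2, u, 4), (28, c, 27), (28, p, 32), (9, w, 15)}
π_{B, D} gives {(11, 35), (18, 40), (2, 4), (28, 27), (28, 32), (9, 15)}.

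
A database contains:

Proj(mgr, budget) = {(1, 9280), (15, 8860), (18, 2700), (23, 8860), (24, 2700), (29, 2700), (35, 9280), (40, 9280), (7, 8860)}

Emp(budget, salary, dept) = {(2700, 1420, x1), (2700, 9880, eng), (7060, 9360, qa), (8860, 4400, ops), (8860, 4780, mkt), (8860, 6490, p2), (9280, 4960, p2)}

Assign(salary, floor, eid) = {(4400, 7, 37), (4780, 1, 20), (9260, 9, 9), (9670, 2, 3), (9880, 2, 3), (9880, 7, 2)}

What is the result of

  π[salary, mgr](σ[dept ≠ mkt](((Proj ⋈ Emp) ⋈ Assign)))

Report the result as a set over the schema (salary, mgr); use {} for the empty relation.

Natural join on budget: {(1, 9280, 4960, p2), (15, 8860, 4400, ops), (15, 8860, 4780, mkt), (15, 8860, 6490, p2), (18, 2700, 1420, x1), (18, 2700, 9880, eng), (23, 8860, 4400, ops), (23, 8860, 4780, mkt), (23, 8860, 6490, p2), (24, 2700, 1420, x1), (24, 2700, 9880, eng), (29, 2700, 1420, x1), (29, 2700, 9880, eng), (35, 9280, 4960, p2), (40, 9280, 4960, p2), (7, 8860, 4400, ops), (7, 8860, 4780, mkt), (7, 8860, 6490, p2)}
Natural join on salary: {(15, 8860, 4400, ops, 7, 37), (15, 8860, 4780, mkt, 1, 20), (18, 2700, 9880, eng, 2, 3), (18, 2700, 9880, eng, 7, 2), (23, 8860, 4400, ops, 7, 37), (23, 8860, 4780, mkt, 1, 20), (24, 2700, 9880, eng, 2, 3), (24, 2700, 9880, eng, 7, 2), (29, 2700, 9880, eng, 2, 3), (29, 2700, 9880, eng, 7, 2), (7, 8860, 4400, ops, 7, 37), (7, 8860, 4780, mkt, 1, 20)}
Filtering on dept ≠ mkt leaves {(15, 8860, 4400, ops, 7, 37), (18, 2700, 9880, eng, 2, 3), (18, 2700, 9880, eng, 7, 2), (23, 8860, 4400, ops, 7, 37), (24, 2700, 9880, eng, 2, 3), (24, 2700, 9880, eng, 7, 2), (29, 2700, 9880, eng, 2, 3), (29, 2700, 9880, eng, 7, 2), (7, 8860, 4400, ops, 7, 37)}.
π_{salary, mgr} gives {(4400, 15), (4400, 23), (4400, 7), (9880, 18), (9880, 24), (9880, 29)} (3 duplicate(s) eliminated).

{(4400, 15), (4400, 23), (4400, 7), (9880, 18), (9880, 24), (9880, 29)}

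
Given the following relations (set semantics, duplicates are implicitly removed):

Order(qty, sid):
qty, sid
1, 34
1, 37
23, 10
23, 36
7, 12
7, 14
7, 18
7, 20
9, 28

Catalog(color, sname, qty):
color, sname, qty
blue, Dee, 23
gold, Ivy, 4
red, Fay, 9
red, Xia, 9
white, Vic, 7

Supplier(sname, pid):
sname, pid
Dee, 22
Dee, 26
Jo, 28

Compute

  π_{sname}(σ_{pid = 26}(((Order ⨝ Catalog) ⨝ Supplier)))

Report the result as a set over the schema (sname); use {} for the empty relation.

{Dee}

Natural join on qty: {(23, 10, blue, Dee), (23, 36, blue, Dee), (7, 12, white, Vic), (7, 14, white, Vic), (7, 18, white, Vic), (7, 20, white, Vic), (9, 28, red, Fay), (9, 28, red, Xia)}
Natural join on sname: {(23, 10, blue, Dee, 22), (23, 10, blue, Dee, 26), (23, 36, blue, Dee, 22), (23, 36, blue, Dee, 26)}
Apply σ_{pid = 26}; surviving tuples: {(23, 10, blue, Dee, 26), (23, 36, blue, Dee, 26)}
Keep only column(s) sname (1 duplicate(s) eliminated): {Dee}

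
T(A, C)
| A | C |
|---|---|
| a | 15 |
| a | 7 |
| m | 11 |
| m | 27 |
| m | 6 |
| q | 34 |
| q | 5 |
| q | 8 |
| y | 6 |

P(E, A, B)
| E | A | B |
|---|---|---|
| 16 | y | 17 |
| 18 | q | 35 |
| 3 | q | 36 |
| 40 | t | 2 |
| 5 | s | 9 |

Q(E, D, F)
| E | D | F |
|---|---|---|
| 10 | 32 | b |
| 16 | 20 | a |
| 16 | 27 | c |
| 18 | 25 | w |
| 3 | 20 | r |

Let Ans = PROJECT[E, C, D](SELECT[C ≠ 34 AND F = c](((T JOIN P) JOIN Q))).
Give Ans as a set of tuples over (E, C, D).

Joining T and P on A yields {(q, 34, 18, 35), (q, 34, 3, 36), (q, 5, 18, 35), (q, 5, 3, 36), (q, 8, 18, 35), (q, 8, 3, 36), (y, 6, 16, 17)}.
Joining (T JOIN P) and Q on E yields {(q, 34, 18, 35, 25, w), (q, 34, 3, 36, 20, r), (q, 5, 18, 35, 25, w), (q, 5, 3, 36, 20, r), (q, 8, 18, 35, 25, w), (q, 8, 3, 36, 20, r), (y, 6, 16, 17, 20, a), (y, 6, 16, 17, 27, c)}.
Apply σ_{C ≠ 34 AND F = c}; surviving tuples: {(y, 6, 16, 17, 27, c)}
π[E, C, D]: project onto (E, C, D) → {(16, 6, 27)}

{(16, 6, 27)}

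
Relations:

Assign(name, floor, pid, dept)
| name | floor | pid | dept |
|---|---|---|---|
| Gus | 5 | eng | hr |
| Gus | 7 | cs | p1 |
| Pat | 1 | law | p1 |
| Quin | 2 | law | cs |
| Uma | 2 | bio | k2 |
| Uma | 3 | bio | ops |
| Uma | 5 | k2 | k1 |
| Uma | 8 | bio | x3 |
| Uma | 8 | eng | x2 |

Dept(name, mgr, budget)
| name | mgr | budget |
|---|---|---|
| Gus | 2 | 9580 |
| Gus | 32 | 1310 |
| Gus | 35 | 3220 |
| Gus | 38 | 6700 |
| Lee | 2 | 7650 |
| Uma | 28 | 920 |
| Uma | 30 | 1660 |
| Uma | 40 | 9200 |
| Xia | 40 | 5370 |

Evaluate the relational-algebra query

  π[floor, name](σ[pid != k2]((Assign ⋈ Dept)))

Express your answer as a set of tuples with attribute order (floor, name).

Natural join on name: {(Gus, 5, eng, hr, 2, 9580), (Gus, 5, eng, hr, 32, 1310), (Gus, 5, eng, hr, 35, 3220), (Gus, 5, eng, hr, 38, 6700), (Gus, 7, cs, p1, 2, 9580), (Gus, 7, cs, p1, 32, 1310), (Gus, 7, cs, p1, 35, 3220), (Gus, 7, cs, p1, 38, 6700), (Uma, 2, bio, k2, 28, 920), (Uma, 2, bio, k2, 30, 1660), (Uma, 2, bio, k2, 40, 9200), (Uma, 3, bio, ops, 28, 920), (Uma, 3, bio, ops, 30, 1660), (Uma, 3, bio, ops, 40, 9200), (Uma, 5, k2, k1, 28, 920), (Uma, 5, k2, k1, 30, 1660), (Uma, 5, k2, k1, 40, 9200), (Uma, 8, bio, x3, 28, 920), (Uma, 8, bio, x3, 30, 1660), (Uma, 8, bio, x3, 40, 9200), (Uma, 8, eng, x2, 28, 920), (Uma, 8, eng, x2, 30, 1660), (Uma, 8, eng, x2, 40, 9200)}
σ[pid != k2]: keep tuples satisfying pid != k2 → {(Gus, 5, eng, hr, 2, 9580), (Gus, 5, eng, hr, 32, 1310), (Gus, 5, eng, hr, 35, 3220), (Gus, 5, eng, hr, 38, 6700), (Gus, 7, cs, p1, 2, 9580), (Gus, 7, cs, p1, 32, 1310), (Gus, 7, cs, p1, 35, 3220), (Gus, 7, cs, p1, 38, 6700), (Uma, 2, bio, k2, 28, 920), (Uma, 2, bio, k2, 30, 1660), (Uma, 2, bio, k2, 40, 9200), (Uma, 3, bio, ops, 28, 920), (Uma, 3, bio, ops, 30, 1660), (Uma, 3, bio, ops, 40, 9200), (Uma, 8, bio, x3, 28, 920), (Uma, 8, bio, x3, 30, 1660), (Uma, 8, bio, x3, 40, 9200), (Uma, 8, eng, x2, 28, 920), (Uma, 8, eng, x2, 30, 1660), (Uma, 8, eng, x2, 40, 9200)}
Keep only column(s) floor, name (15 duplicate(s) eliminated): {(2, Uma), (3, Uma), (5, Gus), (7, Gus), (8, Uma)}

{(2, Uma), (3, Uma), (5, Gus), (7, Gus), (8, Uma)}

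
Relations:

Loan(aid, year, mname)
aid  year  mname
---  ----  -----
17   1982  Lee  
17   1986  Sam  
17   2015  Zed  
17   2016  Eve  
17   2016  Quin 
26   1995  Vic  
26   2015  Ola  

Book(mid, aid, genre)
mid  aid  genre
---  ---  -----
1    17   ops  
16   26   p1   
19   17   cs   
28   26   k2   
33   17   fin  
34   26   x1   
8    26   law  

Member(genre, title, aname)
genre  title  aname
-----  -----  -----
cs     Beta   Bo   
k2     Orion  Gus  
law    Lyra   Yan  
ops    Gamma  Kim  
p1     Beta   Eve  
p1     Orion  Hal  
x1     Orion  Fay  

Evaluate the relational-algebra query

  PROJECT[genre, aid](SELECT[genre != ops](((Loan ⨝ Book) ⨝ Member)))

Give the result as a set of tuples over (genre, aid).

{(cs, 17), (k2, 26), (law, 26), (p1, 26), (x1, 26)}

Natural join on aid: {(17, 1982, Lee, 1, ops), (17, 1982, Lee, 19, cs), (17, 1982, Lee, 33, fin), (17, 1986, Sam, 1, ops), (17, 1986, Sam, 19, cs), (17, 1986, Sam, 33, fin), (17, 2015, Zed, 1, ops), (17, 2015, Zed, 19, cs), (17, 2015, Zed, 33, fin), (17, 2016, Eve, 1, ops), (17, 2016, Eve, 19, cs), (17, 2016, Eve, 33, fin), (17, 2016, Quin, 1, ops), (17, 2016, Quin, 19, cs), (17, 2016, Quin, 33, fin), (26, 1995, Vic, 16, p1), (26, 1995, Vic, 28, k2), (26, 1995, Vic, 34, x1), (26, 1995, Vic, 8, law), (26, 2015, Ola, 16, p1), (26, 2015, Ola, 28, k2), (26, 2015, Ola, 34, x1), (26, 2015, Ola, 8, law)}
Natural join on genre: {(17, 1982, Lee, 1, ops, Gamma, Kim), (17, 1982, Lee, 19, cs, Beta, Bo), (17, 1986, Sam, 1, ops, Gamma, Kim), (17, 1986, Sam, 19, cs, Beta, Bo), (17, 2015, Zed, 1, ops, Gamma, Kim), (17, 2015, Zed, 19, cs, Beta, Bo), (17, 2016, Eve, 1, ops, Gamma, Kim), (17, 2016, Eve, 19, cs, Beta, Bo), (17, 2016, Quin, 1, ops, Gamma, Kim), (17, 2016, Quin, 19, cs, Beta, Bo), (26, 1995, Vic, 16, p1, Beta, Eve), (26, 1995, Vic, 16, p1, Orion, Hal), (26, 1995, Vic, 28, k2, Orion, Gus), (26, 1995, Vic, 34, x1, Orion, Fay), (26, 1995, Vic, 8, law, Lyra, Yan), (26, 2015, Ola, 16, p1, Beta, Eve), (26, 2015, Ola, 16, p1, Orion, Hal), (26, 2015, Ola, 28, k2, Orion, Gus), (26, 2015, Ola, 34, x1, Orion, Fay), (26, 2015, Ola, 8, law, Lyra, Yan)}
Apply σ_{genre != ops}; surviving tuples: {(17, 1982, Lee, 19, cs, Beta, Bo), (17, 1986, Sam, 19, cs, Beta, Bo), (17, 2015, Zed, 19, cs, Beta, Bo), (17, 2016, Eve, 19, cs, Beta, Bo), (17, 2016, Quin, 19, cs, Beta, Bo), (26, 1995, Vic, 16, p1, Beta, Eve), (26, 1995, Vic, 16, p1, Orion, Hal), (26, 1995, Vic, 28, k2, Orion, Gus), (26, 1995, Vic, 34, x1, Orion, Fay), (26, 1995, Vic, 8, law, Lyra, Yan), (26, 2015, Ola, 16, p1, Beta, Eve), (26, 2015, Ola, 16, p1, Orion, Hal), (26, 2015, Ola, 28, k2, Orion, Gus), (26, 2015, Ola, 34, x1, Orion, Fay), (26, 2015, Ola, 8, law, Lyra, Yan)}
Keep only column(s) genre, aid (10 duplicate(s) eliminated): {(cs, 17), (k2, 26), (law, 26), (p1, 26), (x1, 26)}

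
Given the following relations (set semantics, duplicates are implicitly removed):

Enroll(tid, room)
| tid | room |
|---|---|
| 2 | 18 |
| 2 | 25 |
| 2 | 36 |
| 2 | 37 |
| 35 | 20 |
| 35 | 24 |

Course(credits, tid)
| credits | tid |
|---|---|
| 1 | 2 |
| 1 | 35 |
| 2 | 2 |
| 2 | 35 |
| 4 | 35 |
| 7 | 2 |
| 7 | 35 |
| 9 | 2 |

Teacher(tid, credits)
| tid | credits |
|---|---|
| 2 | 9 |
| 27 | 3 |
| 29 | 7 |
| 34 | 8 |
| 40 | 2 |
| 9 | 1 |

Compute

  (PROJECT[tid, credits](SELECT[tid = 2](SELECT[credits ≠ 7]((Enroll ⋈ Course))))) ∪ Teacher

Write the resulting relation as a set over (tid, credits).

Enroll ⋈ Course (natural join on tid): {(2, 18, 1), (2, 18, 2), (2, 18, 7), (2, 18, 9), (2, 25, 1), (2, 25, 2), (2, 25, 7), (2, 25, 9), (2, 36, 1), (2, 36, 2), (2, 36, 7), (2, 36, 9), (2, 37, 1), (2, 37, 2), (2, 37, 7), (2, 37, 9), (35, 20, 1), (35, 20, 2), (35, 20, 4), (35, 20, 7), (35, 24, 1), (35, 24, 2), (35, 24, 4), (35, 24, 7)}
σ[credits ≠ 7]: keep tuples satisfying credits ≠ 7 → {(2, 18, 1), (2, 18, 2), (2, 18, 9), (2, 25, 1), (2, 25, 2), (2, 25, 9), (2, 36, 1), (2, 36, 2), (2, 36, 9), (2, 37, 1), (2, 37, 2), (2, 37, 9), (35, 20, 1), (35, 20, 2), (35, 20, 4), (35, 24, 1), (35, 24, 2), (35, 24, 4)}
σ[tid = 2]: keep tuples satisfying tid = 2 → {(2, 18, 1), (2, 18, 2), (2, 18, 9), (2, 25, 1), (2, 25, 2), (2, 25, 9), (2, 36, 1), (2, 36, 2), (2, 36, 9), (2, 37, 1), (2, 37, 2), (2, 37, 9)}
Projecting to tid, credits (9 duplicate(s) eliminated): {(2, 1), (2, 2), (2, 9)}
Union: {(2, 1), (2, 2), (2, 9)} with {(2, 9), (27, 3), (29, 7), (34, 8), (40, 2), (9, 1)} → {(2, 1), (2, 2), (2, 9), (27, 3), (29, 7), (34, 8), (40, 2), (9, 1)}

{(2, 1), (2, 2), (2, 9), (27, 3), (29, 7), (34, 8), (40, 2), (9, 1)}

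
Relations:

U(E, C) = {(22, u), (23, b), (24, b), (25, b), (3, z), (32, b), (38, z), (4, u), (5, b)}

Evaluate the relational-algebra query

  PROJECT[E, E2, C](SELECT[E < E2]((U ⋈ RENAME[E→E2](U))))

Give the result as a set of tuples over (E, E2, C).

{(23, 24, b), (23, 25, b), (23, 32, b), (24, 25, b), (24, 32, b), (25, 32, b), (3, 38, z), (4, 22, u), (5, 23, b), (5, 24, b), (5, 25, b), (5, 32, b)}

ρ[E→E2]: schema becomes (E2, C); tuples unchanged.
Joining U and RENAME[E→E2](U) on C yields {(22, u, 22), (22, u, 4), (23, b, 23), (23, b, 24), (23, b, 25), (23, b, 32), (23, b, 5), (24, b, 23), (24, b, 24), (24, b, 25), (24, b, 32), (24, b, 5), (25, b, 23), (25, b, 24), (25, b, 25), (25, b, 32), (25, b, 5), (3, z, 3), (3, z, 38), (32, b, 23), (32, b, 24), (32, b, 25), (32, b, 32), (32, b, 5), (38, z, 3), (38, z, 38), (4, u, 22), (4, u, 4), (5, b, 23), (5, b, 24), (5, b, 25), (5, b, 32), (5, b, 5)}.
σ[E < E2]: keep tuples satisfying E < E2 → {(23, b, 24), (23, b, 25), (23, b, 32), (24, b, 25), (24, b, 32), (25, b, 32), (3, z, 38), (4, u, 22), (5, b, 23), (5, b, 24), (5, b, 25), (5, b, 32)}
π_{E, E2, C} gives {(23, 24, b), (23, 25, b), (23, 32, b), (24, 25, b), (24, 32, b), (25, 32, b), (3, 38, z), (4, 22, u), (5, 23, b), (5, 24, b), (5, 25, b), (5, 32, b)}.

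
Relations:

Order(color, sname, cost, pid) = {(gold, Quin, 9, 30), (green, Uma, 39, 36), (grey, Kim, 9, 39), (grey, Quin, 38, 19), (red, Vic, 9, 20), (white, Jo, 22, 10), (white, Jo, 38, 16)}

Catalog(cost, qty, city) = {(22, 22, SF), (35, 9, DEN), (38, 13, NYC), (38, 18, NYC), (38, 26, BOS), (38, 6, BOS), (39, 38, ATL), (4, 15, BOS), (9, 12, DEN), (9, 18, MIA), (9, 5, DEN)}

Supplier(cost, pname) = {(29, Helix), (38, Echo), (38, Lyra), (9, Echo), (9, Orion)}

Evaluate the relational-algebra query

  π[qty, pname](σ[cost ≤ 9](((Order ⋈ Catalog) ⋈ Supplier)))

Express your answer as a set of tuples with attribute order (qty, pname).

{(12, Echo), (12, Orion), (18, Echo), (18, Orion), (5, Echo), (5, Orion)}

Natural join on cost: {(gold, Quin, 9, 30, 12, DEN), (gold, Quin, 9, 30, 18, MIA), (gold, Quin, 9, 30, 5, DEN), (green, Uma, 39, 36, 38, ATL), (grey, Kim, 9, 39, 12, DEN), (grey, Kim, 9, 39, 18, MIA), (grey, Kim, 9, 39, 5, DEN), (grey, Quin, 38, 19, 13, NYC), (grey, Quin, 38, 19, 18, NYC), (grey, Quin, 38, 19, 26, BOS), (grey, Quin, 38, 19, 6, BOS), (red, Vic, 9, 20, 12, DEN), (red, Vic, 9, 20, 18, MIA), (red, Vic, 9, 20, 5, DEN), (white, Jo, 22, 10, 22, SF), (white, Jo, 38, 16, 13, NYC), (white, Jo, 38, 16, 18, NYC), (white, Jo, 38, 16, 26, BOS), (white, Jo, 38, 16, 6, BOS)}
Natural join on cost: {(gold, Quin, 9, 30, 12, DEN, Echo), (gold, Quin, 9, 30, 12, DEN, Orion), (gold, Quin, 9, 30, 18, MIA, Echo), (gold, Quin, 9, 30, 18, MIA, Orion), (gold, Quin, 9, 30, 5, DEN, Echo), (gold, Quin, 9, 30, 5, DEN, Orion), (grey, Kim, 9, 39, 12, DEN, Echo), (grey, Kim, 9, 39, 12, DEN, Orion), (grey, Kim, 9, 39, 18, MIA, Echo), (grey, Kim, 9, 39, 18, MIA, Orion), (grey, Kim, 9, 39, 5, DEN, Echo), (grey, Kim, 9, 39, 5, DEN, Orion), (grey, Quin, 38, 19, 13, NYC, Echo), (grey, Quin, 38, 19, 13, NYC, Lyra), (grey, Quin, 38, 19, 18, NYC, Echo), (grey, Quin, 38, 19, 18, NYC, Lyra), (grey, Quin, 38, 19, 26, BOS, Echo), (grey, Quin, 38, 19, 26, BOS, Lyra), (grey, Quin, 38, 19, 6, BOS, Echo), (grey, Quin, 38, 19, 6, BOS, Lyra), (red, Vic, 9, 20, 12, DEN, Echo), (red, Vic, 9, 20, 12, DEN, Orion), (red, Vic, 9, 20, 18, MIA, Echo), (red, Vic, 9, 20, 18, MIA, Orion), (red, Vic, 9, 20, 5, DEN, Echo), (red, Vic, 9, 20, 5, DEN, Orion), (white, Jo, 38, 16, 13, NYC, Echo), (white, Jo, 38, 16, 13, NYC, Lyra), (white, Jo, 38, 16, 18, NYC, Echo), (white, Jo, 38, 16, 18, NYC, Lyra), (white, Jo, 38, 16, 26, BOS, Echo), (white, Jo, 38, 16, 26, BOS, Lyra), (white, Jo, 38, 16, 6, BOS, Echo), (white, Jo, 38, 16, 6, BOS, Lyra)}
Filtering on cost ≤ 9 leaves {(gold, Quin, 9, 30, 12, DEN, Echo), (gold, Quin, 9, 30, 12, DEN, Orion), (gold, Quin, 9, 30, 18, MIA, Echo), (gold, Quin, 9, 30, 18, MIA, Orion), (gold, Quin, 9, 30, 5, DEN, Echo), (gold, Quin, 9, 30, 5, DEN, Orion), (grey, Kim, 9, 39, 12, DEN, Echo), (grey, Kim, 9, 39, 12, DEN, Orion), (grey, Kim, 9, 39, 18, MIA, Echo), (grey, Kim, 9, 39, 18, MIA, Orion), (grey, Kim, 9, 39, 5, DEN, Echo), (grey, Kim, 9, 39, 5, DEN, Orion), (red, Vic, 9, 20, 12, DEN, Echo), (red, Vic, 9, 20, 12, DEN, Orion), (red, Vic, 9, 20, 18, MIA, Echo), (red, Vic, 9, 20, 18, MIA, Orion), (red, Vic, 9, 20, 5, DEN, Echo), (red, Vic, 9, 20, 5, DEN, Orion)}.
π_{qty, pname} gives {(12, Echo), (12, Orion), (18, Echo), (18, Orion), (5, Echo), (5, Orion)} (12 duplicate(s) eliminated).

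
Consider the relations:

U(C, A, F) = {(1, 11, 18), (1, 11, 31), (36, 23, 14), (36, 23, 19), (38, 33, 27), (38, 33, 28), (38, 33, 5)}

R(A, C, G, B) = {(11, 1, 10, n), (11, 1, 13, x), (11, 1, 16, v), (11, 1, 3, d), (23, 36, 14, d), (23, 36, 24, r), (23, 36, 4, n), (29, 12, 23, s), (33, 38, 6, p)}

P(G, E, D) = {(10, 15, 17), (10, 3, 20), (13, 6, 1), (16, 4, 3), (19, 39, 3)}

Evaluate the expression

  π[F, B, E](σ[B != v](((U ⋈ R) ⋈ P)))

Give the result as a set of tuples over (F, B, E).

U ⋈ R (natural join on C, A): {(1, 11, 18, 10, n), (1, 11, 18, 13, x), (1, 11, 18, 16, v), (1, 11, 18, 3, d), (1, 11, 31, 10, n), (1, 11, 31, 13, x), (1, 11, 31, 16, v), (1, 11, 31, 3, d), (36, 23, 14, 14, d), (36, 23, 14, 24, r), (36, 23, 14, 4, n), (36, 23, 19, 14, d), (36, 23, 19, 24, r), (36, 23, 19, 4, n), (38, 33, 27, 6, p), (38, 33, 28, 6, p), (38, 33, 5, 6, p)}
(U ⋈ R) ⋈ P (natural join on G): {(1, 11, 18, 10, n, 15, 17), (1, 11, 18, 10, n, 3, 20), (1, 11, 18, 13, x, 6, 1), (1, 11, 18, 16, v, 4, 3), (1, 11, 31, 10, n, 15, 17), (1, 11, 31, 10, n, 3, 20), (1, 11, 31, 13, x, 6, 1), (1, 11, 31, 16, v, 4, 3)}
Selection B != v: {(1, 11, 18, 10, n, 15, 17), (1, 11, 18, 10, n, 3, 20), (1, 11, 18, 13, x, 6, 1), (1, 11, 31, 10, n, 15, 17), (1, 11, 31, 10, n, 3, 20), (1, 11, 31, 13, x, 6, 1)}
Keep only column(s) F, B, E: {(18, n, 15), (18, n, 3), (18, x, 6), (31, n, 15), (31, n, 3), (31, x, 6)}

{(18, n, 15), (18, n, 3), (18, x, 6), (31, n, 15), (31, n, 3), (31, x, 6)}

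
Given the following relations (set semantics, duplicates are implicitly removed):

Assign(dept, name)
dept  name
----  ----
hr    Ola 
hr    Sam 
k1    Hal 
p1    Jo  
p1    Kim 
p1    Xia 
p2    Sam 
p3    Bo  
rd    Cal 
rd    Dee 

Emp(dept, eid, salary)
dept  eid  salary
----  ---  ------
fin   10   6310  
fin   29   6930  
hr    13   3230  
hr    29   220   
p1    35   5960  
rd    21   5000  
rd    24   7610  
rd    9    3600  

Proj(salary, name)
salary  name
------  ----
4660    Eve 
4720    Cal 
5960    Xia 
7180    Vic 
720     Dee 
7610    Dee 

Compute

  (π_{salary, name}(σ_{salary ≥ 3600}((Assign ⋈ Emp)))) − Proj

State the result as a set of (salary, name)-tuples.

Assign ⋈ Emp (natural join on dept): {(hr, Ola, 13, 3230), (hr, Ola, 29, 220), (hr, Sam, 13, 3230), (hr, Sam, 29, 220), (p1, Jo, 35, 5960), (p1, Kim, 35, 5960), (p1, Xia, 35, 5960), (rd, Cal, 21, 5000), (rd, Cal, 24, 7610), (rd, Cal, 9, 3600), (rd, Dee, 21, 5000), (rd, Dee, 24, 7610), (rd, Dee, 9, 3600)}
σ[salary ≥ 3600]: keep tuples satisfying salary ≥ 3600 → {(p1, Jo, 35, 5960), (p1, Kim, 35, 5960), (p1, Xia, 35, 5960), (rd, Cal, 21, 5000), (rd, Cal, 24, 7610), (rd, Cal, 9, 3600), (rd, Dee, 21, 5000), (rd, Dee, 24, 7610), (rd, Dee, 9, 3600)}
Projecting to salary, name: {(3600, Cal), (3600, Dee), (5000, Cal), (5000, Dee), (5960, Jo), (5960, Kim), (5960, Xia), (7610, Cal), (7610, Dee)}
Difference: {(3600, Cal), (3600, Dee), (5000, Cal), (5000, Dee), (5960, Jo), (5960, Kim), (5960, Xia), (7610, Cal), (7610, Dee)} with {(4660, Eve), (4720, Cal), (5960, Xia), (7180, Vic), (720, Dee), (7610, Dee)} → {(3600, Cal), (3600, Dee), (5000, Cal), (5000, Dee), (5960, Jo), (5960, Kim), (7610, Cal)}

{(3600, Cal), (3600, Dee), (5000, Cal), (5000, Dee), (5960, Jo), (5960, Kim), (7610, Cal)}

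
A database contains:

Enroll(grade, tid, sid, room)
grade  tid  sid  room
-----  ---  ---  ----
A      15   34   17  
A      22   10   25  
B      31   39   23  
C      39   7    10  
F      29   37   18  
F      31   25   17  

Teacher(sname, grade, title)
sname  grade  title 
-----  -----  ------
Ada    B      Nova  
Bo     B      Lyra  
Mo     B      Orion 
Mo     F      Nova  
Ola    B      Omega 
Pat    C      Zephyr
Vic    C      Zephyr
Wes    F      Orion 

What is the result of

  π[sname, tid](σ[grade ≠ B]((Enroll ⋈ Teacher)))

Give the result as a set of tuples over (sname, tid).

Enroll ⋈ Teacher (natural join on grade): {(B, 31, 39, 23, Ada, Nova), (B, 31, 39, 23, Bo, Lyra), (B, 31, 39, 23, Mo, Orion), (B, 31, 39, 23, Ola, Omega), (C, 39, 7, 10, Pat, Zephyr), (C, 39, 7, 10, Vic, Zephyr), (F, 29, 37, 18, Mo, Nova), (F, 29, 37, 18, Wes, Orion), (F, 31, 25, 17, Mo, Nova), (F, 31, 25, 17, Wes, Orion)}
Selection grade ≠ B: {(C, 39, 7, 10, Pat, Zephyr), (C, 39, 7, 10, Vic, Zephyr), (F, 29, 37, 18, Mo, Nova), (F, 29, 37, 18, Wes, Orion), (F, 31, 25, 17, Mo, Nova), (F, 31, 25, 17, Wes, Orion)}
Projecting to sname, tid: {(Mo, 29), (Mo, 31), (Pat, 39), (Vic, 39), (Wes, 29), (Wes, 31)}

{(Mo, 29), (Mo, 31), (Pat, 39), (Vic, 39), (Wes, 29), (Wes, 31)}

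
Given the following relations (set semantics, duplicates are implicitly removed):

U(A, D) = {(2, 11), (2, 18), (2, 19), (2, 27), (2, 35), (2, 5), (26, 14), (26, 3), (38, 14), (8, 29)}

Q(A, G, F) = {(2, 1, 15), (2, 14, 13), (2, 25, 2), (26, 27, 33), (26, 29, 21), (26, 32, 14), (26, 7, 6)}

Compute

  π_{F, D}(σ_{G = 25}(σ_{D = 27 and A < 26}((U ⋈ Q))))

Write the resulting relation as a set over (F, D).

{(2, 27)}

Natural join on A: {(2, 11, 1, 15), (2, 11, 14, 13), (2, 11, 25, 2), (2, 18, 1, 15), (2, 18, 14, 13), (2, 18, 25, 2), (2, 19, 1, 15), (2, 19, 14, 13), (2, 19, 25, 2), (2, 27, 1, 15), (2, 27, 14, 13), (2, 27, 25, 2), (2, 35, 1, 15), (2, 35, 14, 13), (2, 35, 25, 2), (2, 5, 1, 15), (2, 5, 14, 13), (2, 5, 25, 2), (26, 14, 27, 33), (26, 14, 29, 21), (26, 14, 32, 14), (26, 14, 7, 6), (26, 3, 27, 33), (26, 3, 29, 21), (26, 3, 32, 14), (26, 3, 7, 6)}
σ[D = 27 and A < 26]: keep tuples satisfying D = 27 and A < 26 → {(2, 27, 1, 15), (2, 27, 14, 13), (2, 27, 25, 2)}
σ[G = 25]: keep tuples satisfying G = 25 → {(2, 27, 25, 2)}
π_{F, D} gives {(2, 27)}.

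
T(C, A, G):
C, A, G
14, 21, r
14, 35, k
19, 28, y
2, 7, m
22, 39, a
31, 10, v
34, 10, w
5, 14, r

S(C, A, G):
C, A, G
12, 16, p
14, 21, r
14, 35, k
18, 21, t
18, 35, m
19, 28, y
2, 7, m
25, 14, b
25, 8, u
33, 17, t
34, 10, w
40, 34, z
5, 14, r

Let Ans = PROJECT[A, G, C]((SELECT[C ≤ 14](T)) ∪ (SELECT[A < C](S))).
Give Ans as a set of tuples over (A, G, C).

σ[C ≤ 14]: keep tuples satisfying C ≤ 14 → {(14, 21, r), (14, 35, k), (2, 7, m), (5, 14, r)}
σ[A < C]: keep tuples satisfying A < C → {(25, 14, b), (25, 8, u), (33, 17, t), (34, 10, w), (40, 34, z)}
Set union of the two operands is {(14, 21, r), (14, 35, k), (2, 7, m), (25, 14, b), (25, 8, u), (33, 17, t), (34, 10, w), (40, 34, z), (5, 14, r)}.
π[A, G, C]: project onto (A, G, C) → {(10, w, 34), (14, b, 25), (14, r, 5), (17, t, 33), (21, r, 14), (34, z, 40), (35, k, 14), (7, m, 2), (8, u, 25)}

{(10, w, 34), (14, b, 25), (14, r, 5), (17, t, 33), (21, r, 14), (34, z, 40), (35, k, 14), (7, m, 2), (8, u, 25)}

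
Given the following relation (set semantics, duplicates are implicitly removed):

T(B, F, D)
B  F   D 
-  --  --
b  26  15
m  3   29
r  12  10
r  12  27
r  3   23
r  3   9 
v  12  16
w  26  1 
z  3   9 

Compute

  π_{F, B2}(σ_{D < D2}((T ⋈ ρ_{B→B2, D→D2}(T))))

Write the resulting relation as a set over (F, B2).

ρ[B→B2, D→D2]: schema becomes (B2, F, D2); tuples unchanged.
T ⋈ ρ_{B→B2, D→D2}(T) (natural join on F): {(b, 26, 15, b, 15), (b, 26, 15, w, 1), (m, 3, 29, m, 29), (m, 3, 29, r, 23), (m, 3, 29, r, 9), (m, 3, 29, z, 9), (r, 12, 10, r, 10), (r, 12, 10, r, 27), (r, 12, 10, v, 16), (r, 12, 27, r, 10), (r, 12, 27, r, 27), (r, 12, 27, v, 16), (r, 3, 23, m, 29), (r, 3, 23, r, 23), (r, 3, 23, r, 9), (r, 3, 23, z, 9), (r, 3, 9, m, 29), (r, 3, 9, r, 23), (r, 3, 9, r, 9), (r, 3, 9, z, 9), (v, 12, 16, r, 10), (v, 12, 16, r, 27), (v, 12, 16, v, 16), (w, 26, 1, b, 15), (w, 26, 1, w, 1), (z, 3, 9, m, 29), (z, 3, 9, r, 23), (z, 3, 9, r, 9), (z, 3, 9, z, 9)}
Filtering on D < D2 leaves {(r, 12, 10, r, 27), (r, 12, 10, v, 16), (r, 3, 23, m, 29), (r, 3, 9, m, 29), (r, 3, 9, r, 23), (v, 12, 16, r, 27), (w, 26, 1, b, 15), (z, 3, 9, m, 29), (z, 3, 9, r, 23)}.
Projecting to F, B2 (4 duplicate(s) eliminated): {(12, r), (12, v), (26, b), (3, m), (3, r)}

{(12, r), (12, v), (26, b), (3, m), (3, r)}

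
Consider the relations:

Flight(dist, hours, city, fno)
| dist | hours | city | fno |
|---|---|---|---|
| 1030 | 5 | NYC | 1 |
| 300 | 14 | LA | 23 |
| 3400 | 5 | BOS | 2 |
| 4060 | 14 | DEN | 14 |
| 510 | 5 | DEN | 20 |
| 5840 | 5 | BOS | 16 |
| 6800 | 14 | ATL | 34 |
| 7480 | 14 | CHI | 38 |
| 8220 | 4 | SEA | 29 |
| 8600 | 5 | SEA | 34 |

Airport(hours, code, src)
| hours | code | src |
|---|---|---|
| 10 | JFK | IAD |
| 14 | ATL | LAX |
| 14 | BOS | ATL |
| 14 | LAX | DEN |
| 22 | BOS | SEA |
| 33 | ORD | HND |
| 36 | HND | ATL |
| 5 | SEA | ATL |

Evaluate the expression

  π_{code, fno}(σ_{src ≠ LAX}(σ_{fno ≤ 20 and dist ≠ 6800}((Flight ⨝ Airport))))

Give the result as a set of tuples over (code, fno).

{(BOS, 14), (LAX, 14), (SEA, 1), (SEA, 16), (SEA, 2), (SEA, 20)}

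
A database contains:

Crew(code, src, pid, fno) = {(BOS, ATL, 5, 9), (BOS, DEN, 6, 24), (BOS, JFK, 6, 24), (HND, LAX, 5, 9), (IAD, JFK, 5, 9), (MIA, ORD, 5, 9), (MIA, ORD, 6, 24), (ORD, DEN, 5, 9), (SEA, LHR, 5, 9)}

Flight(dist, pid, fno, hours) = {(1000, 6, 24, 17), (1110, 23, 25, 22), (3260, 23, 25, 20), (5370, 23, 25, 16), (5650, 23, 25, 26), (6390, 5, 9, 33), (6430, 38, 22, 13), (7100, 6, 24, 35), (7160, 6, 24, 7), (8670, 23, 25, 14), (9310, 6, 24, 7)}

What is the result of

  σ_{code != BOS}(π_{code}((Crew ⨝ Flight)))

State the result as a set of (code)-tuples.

{HND, IAD, MIA, ORD, SEA}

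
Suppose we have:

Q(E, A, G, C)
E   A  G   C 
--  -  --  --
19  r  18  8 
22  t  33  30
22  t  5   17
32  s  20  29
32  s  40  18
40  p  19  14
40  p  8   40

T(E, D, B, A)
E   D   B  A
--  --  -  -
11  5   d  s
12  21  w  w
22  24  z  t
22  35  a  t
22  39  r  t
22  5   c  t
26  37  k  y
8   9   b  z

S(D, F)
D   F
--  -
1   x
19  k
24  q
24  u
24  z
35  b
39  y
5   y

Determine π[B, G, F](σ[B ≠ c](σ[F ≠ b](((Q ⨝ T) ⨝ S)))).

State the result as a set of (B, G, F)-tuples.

Natural join on E, A: {(22, t, 33, 30, 24, z), (22, t, 33, 30, 35, a), (22, t, 33, 30, 39, r), (22, t, 33, 30, 5, c), (22, t, 5, 17, 24, z), (22, t, 5, 17, 35, a), (22, t, 5, 17, 39, r), (22, t, 5, 17, 5, c)}
Natural join on D: {(22, t, 33, 30, 24, z, q), (22, t, 33, 30, 24, z, u), (22, t, 33, 30, 24, z, z), (22, t, 33, 30, 35, a, b), (22, t, 33, 30, 39, r, y), (22, t, 33, 30, 5, c, y), (22, t, 5, 17, 24, z, q), (22, t, 5, 17, 24, z, u), (22, t, 5, 17, 24, z, z), (22, t, 5, 17, 35, a, b), (22, t, 5, 17, 39, r, y), (22, t, 5, 17, 5, c, y)}
σ[F ≠ b]: keep tuples satisfying F ≠ b → {(22, t, 33, 30, 24, z, q), (22, t, 33, 30, 24, z, u), (22, t, 33, 30, 24, z, z), (22, t, 33, 30, 39, r, y), (22, t, 33, 30, 5, c, y), (22, t, 5, 17, 24, z, q), (22, t, 5, 17, 24, z, u), (22, t, 5, 17, 24, z, z), (22, t, 5, 17, 39, r, y), (22, t, 5, 17, 5, c, y)}
σ[B ≠ c]: keep tuples satisfying B ≠ c → {(22, t, 33, 30, 24, z, q), (22, t, 33, 30, 24, z, u), (22, t, 33, 30, 24, z, z), (22, t, 33, 30, 39, r, y), (22, t, 5, 17, 24, z, q), (22, t, 5, 17, 24, z, u), (22, t, 5, 17, 24, z, z), (22, t, 5, 17, 39, r, y)}
π[B, G, F]: project onto (B, G, F) → {(r, 33, y), (r, 5, y), (z, 33, q), (z, 33, u), (z, 33, z), (z, 5, q), (z, 5, u), (z, 5, z)}

{(r, 33, y), (r, 5, y), (z, 33, q), (z, 33, u), (z, 33, z), (z, 5, q), (z, 5, u), (z, 5, z)}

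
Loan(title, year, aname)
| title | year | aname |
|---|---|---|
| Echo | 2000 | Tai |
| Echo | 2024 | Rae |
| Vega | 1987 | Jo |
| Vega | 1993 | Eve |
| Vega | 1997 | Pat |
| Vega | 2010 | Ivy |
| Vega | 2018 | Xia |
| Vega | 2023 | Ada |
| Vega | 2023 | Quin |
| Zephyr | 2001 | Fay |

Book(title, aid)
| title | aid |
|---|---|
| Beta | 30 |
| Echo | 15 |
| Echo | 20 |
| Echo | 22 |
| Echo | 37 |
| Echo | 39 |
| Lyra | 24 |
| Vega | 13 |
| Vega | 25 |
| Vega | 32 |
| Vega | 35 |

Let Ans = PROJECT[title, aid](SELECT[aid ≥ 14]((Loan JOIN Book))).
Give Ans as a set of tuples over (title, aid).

Joining Loan and Book on title yields {(Echo, 2000, Tai, 15), (Echo, 2000, Tai, 20), (Echo, 2000, Tai, 22), (Echo, 2000, Tai, 37), (Echo, 2000, Tai, 39), (Echo, 2024, Rae, 15), (Echo, 2024, Rae, 20), (Echo, 2024, Rae, 22), (Echo, 2024, Rae, 37), (Echo, 2024, Rae, 39), (Vega, 1987, Jo, 13), (Vega, 1987, Jo, 25), (Vega, 1987, Jo, 32), (Vega, 1987, Jo, 35), (Vega, 1993, Eve, 13), (Vega, 1993, Eve, 25), (Vega, 1993, Eve, 32), (Vega, 1993, Eve, 35), (Vega, 1997, Pat, 13), (Vega, 1997, Pat, 25), (Vega, 1997, Pat, 32), (Vega, 1997, Pat, 35), (Vega, 2010, Ivy, 13), (Vega, 2010, Ivy, 25), (Vega, 2010, Ivy, 32), (Vega, 2010, Ivy, 35), (Vega, 2018, Xia, 13), (Vega, 2018, Xia, 25), (Vega, 2018, Xia, 32), (Vega, 2018, Xia, 35), (Vega, 2023, Ada, 13), (Vega, 2023, Ada, 25), (Vega, 2023, Ada, 32), (Vega, 2023, Ada, 35), (Vega, 2023, Quin, 13), (Vega, 2023, Quin, 25), (Vega, 2023, Quin, 32), (Vega, 2023, Quin, 35)}.
Filtering on aid ≥ 14 leaves {(Echo, 2000, Tai, 15), (Echo, 2000, Tai, 20), (Echo, 2000, Tai, 22), (Echo, 2000, Tai, 37), (Echo, 2000, Tai, 39), (Echo, 2024, Rae, 15), (Echo, 2024, Rae, 20), (Echo, 2024, Rae, 22), (Echo, 2024, Rae, 37), (Echo, 2024, Rae, 39), (Vega, 1987, Jo, 25), (Vega, 1987, Jo, 32), (Vega, 1987, Jo, 35), (Vega, 1993, Eve, 25), (Vega, 1993, Eve, 32), (Vega, 1993, Eve, 35), (Vega, 1997, Pat, 25), (Vega, 1997, Pat, 32), (Vega, 1997, Pat, 35), (Vega, 2010, Ivy, 25), (Vega, 2010, Ivy, 32), (Vega, 2010, Ivy, 35), (Vega, 2018, Xia, 25), (Vega, 2018, Xia, 32), (Vega, 2018, Xia, 35), (Vega, 2023, Ada, 25), (Vega, 2023, Ada, 32), (Vega, 2023, Ada, 35), (Vega, 2023, Quin, 25), (Vega, 2023, Quin, 32), (Vega, 2023, Quin, 35)}.
π[title, aid]: project onto (title, aid) (23 duplicate(s) eliminated) → {(Echo, 15), (Echo, 20), (Echo, 22), (Echo, 37), (Echo, 39), (Vega, 25), (Vega, 32), (Vega, 35)}

{(Echo, 15), (Echo, 20), (Echo, 22), (Echo, 37), (Echo, 39), (Vega, 25), (Vega, 32), (Vega, 35)}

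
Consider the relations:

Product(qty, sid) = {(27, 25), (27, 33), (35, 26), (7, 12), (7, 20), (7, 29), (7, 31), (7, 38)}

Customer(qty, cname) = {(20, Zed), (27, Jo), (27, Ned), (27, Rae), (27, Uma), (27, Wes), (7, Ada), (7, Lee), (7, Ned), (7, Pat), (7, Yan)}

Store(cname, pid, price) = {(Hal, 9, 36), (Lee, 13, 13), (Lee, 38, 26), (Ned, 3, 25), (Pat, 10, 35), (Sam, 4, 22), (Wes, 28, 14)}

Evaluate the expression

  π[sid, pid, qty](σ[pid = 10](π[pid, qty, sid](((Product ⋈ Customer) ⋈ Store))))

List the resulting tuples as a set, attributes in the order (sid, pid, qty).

{(12, 10, 7), (20, 10, 7), (29, 10, 7), (31, 10, 7), (38, 10, 7)}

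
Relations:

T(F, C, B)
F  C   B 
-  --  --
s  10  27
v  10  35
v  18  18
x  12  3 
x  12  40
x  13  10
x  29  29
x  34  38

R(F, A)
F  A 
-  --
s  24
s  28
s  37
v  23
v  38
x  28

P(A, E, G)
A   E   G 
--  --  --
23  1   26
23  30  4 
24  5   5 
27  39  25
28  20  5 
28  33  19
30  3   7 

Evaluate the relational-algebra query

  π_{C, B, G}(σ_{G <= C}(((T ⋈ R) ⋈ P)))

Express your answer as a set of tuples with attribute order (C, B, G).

{(10, 27, 5), (10, 35, 4), (12, 3, 5), (12, 40, 5), (13, 10, 5), (18, 18, 4), (29, 29, 19), (29, 29, 5), (34, 38, 19), (34, 38, 5)}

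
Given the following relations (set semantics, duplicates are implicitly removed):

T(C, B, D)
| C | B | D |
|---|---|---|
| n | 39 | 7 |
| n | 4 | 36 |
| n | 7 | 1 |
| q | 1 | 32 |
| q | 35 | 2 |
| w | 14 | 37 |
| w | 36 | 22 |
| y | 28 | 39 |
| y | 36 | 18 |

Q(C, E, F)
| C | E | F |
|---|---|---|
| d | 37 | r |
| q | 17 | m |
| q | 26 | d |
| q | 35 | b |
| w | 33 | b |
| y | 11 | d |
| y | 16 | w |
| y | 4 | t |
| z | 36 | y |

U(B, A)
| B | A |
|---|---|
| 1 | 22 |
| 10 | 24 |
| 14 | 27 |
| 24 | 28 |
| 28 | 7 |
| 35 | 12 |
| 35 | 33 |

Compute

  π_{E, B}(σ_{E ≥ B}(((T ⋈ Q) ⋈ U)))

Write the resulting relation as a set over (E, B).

Joining T and Q on C yields {(q, 1, 32, 17, m), (q, 1, 32, 26, d), (q, 1, 32, 35, b), (q, 35, 2, 17, m), (q, 35, 2, 26, d), (q, 35, 2, 35, b), (w, 14, 37, 33, b), (w, 36, 22, 33, b), (y, 28, 39, 11, d), (y, 28, 39, 16, w), (y, 28, 39, 4, t), (y, 36, 18, 11, d), (y, 36, 18, 16, w), (y, 36, 18, 4, t)}.
Joining (T ⋈ Q) and U on B yields {(q, 1, 32, 17, m, 22), (q, 1, 32, 26, d, 22), (q, 1, 32, 35, b, 22), (q, 35, 2, 17, m, 12), (q, 35, 2, 17, m, 33), (q, 35, 2, 26, d, 12), (q, 35, 2, 26, d, 33), (q, 35, 2, 35, b, 12), (q, 35, 2, 35, b, 33), (w, 14, 37, 33, b, 27), (y, 28, 39, 11, d, 7), (y, 28, 39, 16, w, 7), (y, 28, 39, 4, t, 7)}.
Apply σ_{E ≥ B}; surviving tuples: {(q, 1, 32, 17, m, 22), (q, 1, 32, 26, d, 22), (q, 1, 32, 35, b, 22), (q, 35, 2, 35, b, 12), (q, 35, 2, 35, b, 33), (w, 14, 37, 33, b, 27)}
π_{E, B} gives {(17, 1), (26, 1), (33, 14), (35, 1), (35, 35)} (1 duplicate(s) eliminated).

{(17, 1), (26, 1), (33, 14), (35, 1), (35, 35)}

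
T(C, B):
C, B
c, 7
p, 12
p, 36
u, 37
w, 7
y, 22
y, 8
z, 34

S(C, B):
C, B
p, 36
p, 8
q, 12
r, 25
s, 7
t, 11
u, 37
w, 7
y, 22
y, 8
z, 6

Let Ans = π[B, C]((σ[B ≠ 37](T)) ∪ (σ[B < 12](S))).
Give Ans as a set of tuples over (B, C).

Apply σ_{B ≠ 37}; surviving tuples: {(c, 7), (p, 12), (p, 36), (w, 7), (y, 22), (y, 8), (z, 34)}
Apply σ_{B < 12}; surviving tuples: {(p, 8), (s, 7), (t, 11), (w, 7), (y, 8), (z, 6)}
Union: {(c, 7), (p, 12), (p, 36), (w, 7), (y, 22), (y, 8), (z, 34)} with {(p, 8), (s, 7), (t, 11), (w, 7), (y, 8), (z, 6)} → {(c, 7), (p, 12), (p, 36), (p, 8), (s, 7), (t, 11), (w, 7), (y, 22), (y, 8), (z, 34), (z, 6)}
π_{B, C} gives {(11, t), (12, p), (22, y), (34, z), (36, p), (6, z), (7, c), (7, s), (7, w), (8, p), (8, y)}.

{(11, t), (12, p), (22, y), (34, z), (36, p), (6, z), (7, c), (7, s), (7, w), (8, p), (8, y)}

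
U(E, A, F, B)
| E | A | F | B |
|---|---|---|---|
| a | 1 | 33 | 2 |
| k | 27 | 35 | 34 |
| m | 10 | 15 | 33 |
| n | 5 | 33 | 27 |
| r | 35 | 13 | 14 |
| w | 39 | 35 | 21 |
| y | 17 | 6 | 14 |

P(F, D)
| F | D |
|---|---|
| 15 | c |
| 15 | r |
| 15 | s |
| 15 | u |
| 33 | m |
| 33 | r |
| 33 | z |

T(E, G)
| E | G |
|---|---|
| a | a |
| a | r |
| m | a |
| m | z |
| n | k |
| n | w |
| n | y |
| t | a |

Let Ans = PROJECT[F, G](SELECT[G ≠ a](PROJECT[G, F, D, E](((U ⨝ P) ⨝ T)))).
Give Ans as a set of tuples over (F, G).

U ⋈ P (natural join on F): {(a, 1, 33, 2, m), (a, 1, 33, 2, r), (a, 1, 33, 2, z), (m, 10, 15, 33, c), (m, 10, 15, 33, r), (m, 10, 15, 33, s), (m, 10, 15, 33, u), (n, 5, 33, 27, m), (n, 5, 33, 27, r), (n, 5, 33, 27, z)}
(U ⨝ P) ⋈ T (natural join on E): {(a, 1, 33, 2, m, a), (a, 1, 33, 2, m, r), (a, 1, 33, 2, r, a), (a, 1, 33, 2, r, r), (a, 1, 33, 2, z, a), (a, 1, 33, 2, z, r), (m, 10, 15, 33, c, a), (m, 10, 15, 33, c, z), (m, 10, 15, 33, r, a), (m, 10, 15, 33, r, z), (m, 10, 15, 33, s, a), (m, 10, 15, 33, s, z), (m, 10, 15, 33, u, a), (m, 10, 15, 33, u, z), (n, 5, 33, 27, m, k), (n, 5, 33, 27, m, w), (n, 5, 33, 27, m, y), (n, 5, 33, 27, r, k), (n, 5, 33, 27, r, w), (n, 5, 33, 27, r, y), (n, 5, 33, 27, z, k), (n, 5, 33, 27, z, w), (n, 5, 33, 27, z, y)}
π_{G, F, D, E} gives {(a, 15, c, m), (a, 15, r, m), (a, 15, s, m), (a, 15, u, m), (a, 33, m, a), (a, 33, r, a), (a, 33, z, a), (k, 33, m, n), (k, 33, r, n), (k, 33, z, n), (r, 33, m, a), (r, 33, r, a), (r, 33, z, a), (w, 33, m, n), (w, 33, r, n), (w, 33, z, n), (y, 33, m, n), (y, 33, r, n), (y, 33, z, n), (z, 15, c, m), (z, 15, r, m), (z, 15, s, m), (z, 15, u, m)}.
Apply σ_{G ≠ a}; surviving tuples: {(k, 33, m, n), (k, 33, r, n), (k, 33, z, n), (r, 33, m, a), (r, 33, r, a), (r, 33, z, a), (w, 33, m, n), (w, 33, r, n), (w, 33, z, n), (y, 33, m, n), (y, 33, r, n), (y, 33, z, n), (z, 15, c, m), (z, 15, r, m), (z, 15, s, m), (z, 15, u, m)}
π_{F, G} gives {(15, z), (33, k), (33, r), (33, w), (33, y)} (11 duplicate(s) eliminated).

{(15, z), (33, k), (33, r), (33, w), (33, y)}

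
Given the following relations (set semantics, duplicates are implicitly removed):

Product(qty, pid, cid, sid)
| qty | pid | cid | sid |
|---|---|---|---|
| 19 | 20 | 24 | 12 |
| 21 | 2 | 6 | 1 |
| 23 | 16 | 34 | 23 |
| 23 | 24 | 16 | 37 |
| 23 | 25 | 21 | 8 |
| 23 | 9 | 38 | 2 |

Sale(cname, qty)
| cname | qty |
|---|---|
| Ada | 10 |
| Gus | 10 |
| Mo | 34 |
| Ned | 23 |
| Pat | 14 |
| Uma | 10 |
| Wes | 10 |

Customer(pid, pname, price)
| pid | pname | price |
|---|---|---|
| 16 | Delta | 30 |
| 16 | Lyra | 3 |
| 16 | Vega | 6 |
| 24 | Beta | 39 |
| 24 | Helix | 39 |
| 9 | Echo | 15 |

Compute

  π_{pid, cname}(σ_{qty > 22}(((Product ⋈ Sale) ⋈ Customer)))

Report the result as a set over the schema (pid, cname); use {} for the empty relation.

Joining Product and Sale on qty yields {(23, 16, 34, 23, Ned), (23, 24, 16, 37, Ned), (23, 25, 21, 8, Ned), (23, 9, 38, 2, Ned)}.
Joining (Product ⋈ Sale) and Customer on pid yields {(23, 16, 34, 23, Ned, Delta, 30), (23, 16, 34, 23, Ned, Lyra, 3), (23, 16, 34, 23, Ned, Vega, 6), (23, 24, 16, 37, Ned, Beta, 39), (23, 24, 16, 37, Ned, Helix, 39), (23, 9, 38, 2, Ned, Echo, 15)}.
Filtering on qty > 22 leaves {(23, 16, 34, 23, Ned, Delta, 30), (23, 16, 34, 23, Ned, Lyra, 3), (23, 16, 34, 23, Ned, Vega, 6), (23, 24, 16, 37, Ned, Beta, 39), (23, 24, 16, 37, Ned, Helix, 39), (23, 9, 38, 2, Ned, Echo, 15)}.
π[pid, cname]: project onto (pid, cname) (3 duplicate(s) eliminated) → {(16, Ned), (24, Ned), (9, Ned)}

{(16, Ned), (24, Ned), (9, Ned)}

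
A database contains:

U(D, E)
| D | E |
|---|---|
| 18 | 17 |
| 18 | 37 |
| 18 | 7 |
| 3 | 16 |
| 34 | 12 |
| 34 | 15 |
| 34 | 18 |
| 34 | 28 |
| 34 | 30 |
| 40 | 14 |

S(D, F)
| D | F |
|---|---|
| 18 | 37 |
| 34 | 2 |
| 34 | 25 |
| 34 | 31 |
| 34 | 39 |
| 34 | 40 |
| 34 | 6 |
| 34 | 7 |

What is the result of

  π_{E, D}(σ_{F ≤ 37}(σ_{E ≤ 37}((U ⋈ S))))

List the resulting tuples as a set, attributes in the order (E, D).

U ⋈ S (natural join on D): {(18, 17, 37), (18, 37, 37), (18, 7, 37), (34, 12, 2), (34, 12, 25), (34, 12, 31), (34, 12, 39), (34, 12, 40), (34, 12, 6), (34, 12, 7), (34, 15, 2), (34, 15, 25), (34, 15, 31), (34, 15, 39), (34, 15, 40), (34, 15, 6), (34, 15, 7), (34, 18, 2), (34, 18, 25), (34, 18, 31), (34, 18, 39), (34, 18, 40), (34, 18, 6), (34, 18, 7), (34, 28, 2), (34, 28, 25), (34, 28, 31), (34, 28, 39), (34, 28, 40), (34, 28, 6), (34, 28, 7), (34, 30, 2), (34, 30, 25), (34, 30, 31), (34, 30, 39), (34, 30, 40), (34, 30, 6), (34, 30, 7)}
σ[E ≤ 37]: keep tuples satisfying E ≤ 37 → {(18, 17, 37), (18, 37, 37), (18, 7, 37), (34, 12, 2), (34, 12, 25), (34, 12, 31), (34, 12, 39), (34, 12, 40), (34, 12, 6), (34, 12, 7), (34, 15, 2), (34, 15, 25), (34, 15, 31), (34, 15, 39), (34, 15, 40), (34, 15, 6), (34, 15, 7), (34, 18, 2), (34, 18, 25), (34, 18, 31), (34, 18, 39), (34, 18, 40), (34, 18, 6), (34, 18, 7), (34, 28, 2), (34, 28, 25), (34, 28, 31), (34, 28, 39), (34, 28, 40), (34, 28, 6), (34, 28, 7), (34, 30, 2), (34, 30, 25), (34, 30, 31), (34, 30, 39), (34, 30, 40), (34, 30, 6), (34, 30, 7)}
σ[F ≤ 37]: keep tuples satisfying F ≤ 37 → {(18, 17, 37), (18, 37, 37), (18, 7, 37), (34, 12, 2), (34, 12, 25), (34, 12, 31), (34, 12, 6), (34, 12, 7), (34, 15, 2), (34, 15, 25), (34, 15, 31), (34, 15, 6), (34, 15, 7), (34, 18, 2), (34, 18, 25), (34, 18, 31), (34, 18, 6), (34, 18, 7), (34, 28, 2), (34, 28, 25), (34, 28, 31), (34, 28, 6), (34, 28, 7), (34, 30, 2), (34, 30, 25), (34, 30, 31), (34, 30, 6), (34, 30, 7)}
Projecting to E, D (20 duplicate(s) eliminated): {(12, 34), (15, 34), (17, 18), (18, 34), (28, 34), (30, 34), (37, 18), (7, 18)}

{(12, 34), (15, 34), (17, 18), (18, 34), (28, 34), (30, 34), (37, 18), (7, 18)}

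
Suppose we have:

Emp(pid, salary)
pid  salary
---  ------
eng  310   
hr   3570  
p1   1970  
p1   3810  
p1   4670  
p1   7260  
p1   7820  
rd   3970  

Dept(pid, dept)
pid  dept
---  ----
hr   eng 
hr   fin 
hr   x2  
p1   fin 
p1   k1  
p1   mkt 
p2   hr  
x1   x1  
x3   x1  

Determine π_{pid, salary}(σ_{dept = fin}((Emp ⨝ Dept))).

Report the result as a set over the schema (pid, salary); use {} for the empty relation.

{(hr, 3570), (p1, 1970), (p1, 3810), (p1, 4670), (p1, 7260), (p1, 7820)}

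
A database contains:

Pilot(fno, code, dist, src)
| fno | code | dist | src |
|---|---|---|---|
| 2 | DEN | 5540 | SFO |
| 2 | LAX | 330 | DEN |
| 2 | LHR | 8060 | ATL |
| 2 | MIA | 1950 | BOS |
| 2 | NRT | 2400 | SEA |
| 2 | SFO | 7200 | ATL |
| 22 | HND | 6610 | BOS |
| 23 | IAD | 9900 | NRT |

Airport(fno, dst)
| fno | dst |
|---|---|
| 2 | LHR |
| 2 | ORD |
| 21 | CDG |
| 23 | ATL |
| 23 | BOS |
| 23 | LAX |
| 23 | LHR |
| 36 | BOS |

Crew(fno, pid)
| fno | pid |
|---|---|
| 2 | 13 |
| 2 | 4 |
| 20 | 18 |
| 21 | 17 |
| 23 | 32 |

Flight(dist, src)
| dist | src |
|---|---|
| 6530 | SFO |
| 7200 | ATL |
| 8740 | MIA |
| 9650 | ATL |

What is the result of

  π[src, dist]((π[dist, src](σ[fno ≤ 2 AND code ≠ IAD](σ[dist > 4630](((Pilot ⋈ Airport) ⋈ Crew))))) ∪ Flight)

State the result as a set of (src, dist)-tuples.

{(ATL, 7200), (ATL, 8060), (ATL, 9650), (MIA, 8740), (SFO, 5540), (SFO, 6530)}

Joining Pilot and Airport on fno yields {(2, DEN, 5540, SFO, LHR), (2, DEN, 5540, SFO, ORD), (2, LAX, 330, DEN, LHR), (2, LAX, 330, DEN, ORD), (2, LHR, 8060, ATL, LHR), (2, LHR, 8060, ATL, ORD), (2, MIA, 1950, BOS, LHR), (2, MIA, 1950, BOS, ORD), (2, NRT, 2400, SEA, LHR), (2, NRT, 2400, SEA, ORD), (2, SFO, 7200, ATL, LHR), (2, SFO, 7200, ATL, ORD), (23, IAD, 9900, NRT, ATL), (23, IAD, 9900, NRT, BOS), (23, IAD, 9900, NRT, LAX), (23, IAD, 9900, NRT, LHR)}.
Joining (Pilot ⋈ Airport) and Crew on fno yields {(2, DEN, 5540, SFO, LHR, 13), (2, DEN, 5540, SFO, LHR, 4), (2, DEN, 5540, SFO, ORD, 13), (2, DEN, 5540, SFO, ORD, 4), (2, LAX, 330, DEN, LHR, 13), (2, LAX, 330, DEN, LHR, 4), (2, LAX, 330, DEN, ORD, 13), (2, LAX, 330, DEN, ORD, 4), (2, LHR, 8060, ATL, LHR, 13), (2, LHR, 8060, ATL, LHR, 4), (2, LHR, 8060, ATL, ORD, 13), (2, LHR, 8060, ATL, ORD, 4), (2, MIA, 1950, BOS, LHR, 13), (2, MIA, 1950, BOS, LHR, 4), (2, MIA, 1950, BOS, ORD, 13), (2, MIA, 1950, BOS, ORD, 4), (2, NRT, 2400, SEA, LHR, 13), (2, NRT, 2400, SEA, LHR, 4), (2, NRT, 2400, SEA, ORD, 13), (2, NRT, 2400, SEA, ORD, 4), (2, SFO, 7200, ATL, LHR, 13), (2, SFO, 7200, ATL, LHR, 4), (2, SFO, 7200, ATL, ORD, 13), (2, SFO, 7200, ATL, ORD, 4), (23, IAD, 9900, NRT, ATL, 32), (23, IAD, 9900, NRT, BOS, 32), (23, IAD, 9900, NRT, LAX, 32), (23, IAD, 9900, NRT, LHR, 32)}.
Filtering on dist > 4630 leaves {(2, DEN, 5540, SFO, LHR, 13), (2, DEN, 5540, SFO, LHR, 4), (2, DEN, 5540, SFO, ORD, 13), (2, DEN, 5540, SFO, ORD, 4), (2, LHR, 8060, ATL, LHR, 13), (2, LHR, 8060, ATL, LHR, 4), (2, LHR, 8060, ATL, ORD, 13), (2, LHR, 8060, ATL, ORD, 4), (2, SFO, 7200, ATL, LHR, 13), (2, SFO, 7200, ATL, LHR, 4), (2, SFO, 7200, ATL, ORD, 13), (2, SFO, 7200, ATL, ORD, 4), (23, IAD, 9900, NRT, ATL, 32), (23, IAD, 9900, NRT, BOS, 32), (23, IAD, 9900, NRT, LAX, 32), (23, IAD, 9900, NRT, LHR, 32)}.
Filtering on fno ≤ 2 AND code ≠ IAD leaves {(2, DEN, 5540, SFO, LHR, 13), (2, DEN, 5540, SFO, LHR, 4), (2, DEN, 5540, SFO, ORD, 13), (2, DEN, 5540, SFO, ORD, 4), (2, LHR, 8060, ATL, LHR, 13), (2, LHR, 8060, ATL, LHR, 4), (2, LHR, 8060, ATL, ORD, 13), (2, LHR, 8060, ATL, ORD, 4), (2, SFO, 7200, ATL, LHR, 13), (2, SFO, 7200, ATL, LHR, 4), (2, SFO, 7200, ATL, ORD, 13), (2, SFO, 7200, ATL, ORD, 4)}.
π[dist, src]: project onto (dist, src) (9 duplicate(s) eliminated) → {(5540, SFO), (7200, ATL), (8060, ATL)}
Taking the union: {(5540, SFO), (6530, SFO), (7200, ATL), (8060, ATL), (8740, MIA), (9650, ATL)}
π[src, dist]: project onto (src, dist) → {(ATL, 7200), (ATL, 8060), (ATL, 9650), (MIA, 8740), (SFO, 5540), (SFO, 6530)}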